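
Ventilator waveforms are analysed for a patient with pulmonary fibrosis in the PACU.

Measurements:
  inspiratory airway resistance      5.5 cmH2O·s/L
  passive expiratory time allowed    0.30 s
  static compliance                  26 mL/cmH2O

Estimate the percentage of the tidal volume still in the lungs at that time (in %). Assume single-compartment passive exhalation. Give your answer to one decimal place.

12.3

τ = R × C = 5.5 × 26 mL/cmH2O = 5.5 × 0.026 L/cmH2O = 0.143 s.
Passive exhalation: V(t)/V₀ = e^(−t/τ) = e^(−0.30/0.143) = 0.1227.
Fraction remaining = 0.1227 → 12.27%.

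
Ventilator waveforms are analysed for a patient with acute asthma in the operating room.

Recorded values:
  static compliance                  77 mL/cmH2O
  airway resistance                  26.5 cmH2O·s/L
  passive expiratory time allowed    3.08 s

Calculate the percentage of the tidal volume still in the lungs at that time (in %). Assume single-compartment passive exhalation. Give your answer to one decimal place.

τ = R × C = 26.5 × 77 mL/cmH2O = 26.5 × 0.077 L/cmH2O = 2.041 s.
Passive exhalation: V(t)/V₀ = e^(−t/τ) = e^(−3.08/2.041) = 0.2211.
Fraction remaining = 0.2211 → 22.11%.

22.1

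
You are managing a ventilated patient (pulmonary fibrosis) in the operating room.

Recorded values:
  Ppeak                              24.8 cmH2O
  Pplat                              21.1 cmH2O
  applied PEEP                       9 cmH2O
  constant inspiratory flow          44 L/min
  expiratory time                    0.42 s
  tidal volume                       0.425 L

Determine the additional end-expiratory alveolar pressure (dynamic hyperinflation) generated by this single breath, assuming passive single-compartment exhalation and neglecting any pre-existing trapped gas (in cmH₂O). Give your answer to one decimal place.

Flow: 44 L/min ÷ 60 = 0.7333 L/s.
R = (PIP − Pplat)/V̇ = (24.8 − 21.1) / 0.7333 = 3.7/0.7333 = 5.046 cmH2O·s/L.
C = Vt/(Pplat − PEEP) = 425.0 / (21.1 − 9) = 425.0/12.1 = 35.124 mL/cmH2O.
τ = R × C = 5.046 × 0.03512 L/cmH2O = 0.1772 s.
Fraction remaining = e^(−Te/τ) = e^(−0.42/0.1772) = 0.09346; trapped volume = 425.0 × 0.09346 = 39.721 mL.
Additional alveolar pressure from trapping ≈ V_trapped / C = 39.721 / 35.124 = 1.131 cmH2O.

1.1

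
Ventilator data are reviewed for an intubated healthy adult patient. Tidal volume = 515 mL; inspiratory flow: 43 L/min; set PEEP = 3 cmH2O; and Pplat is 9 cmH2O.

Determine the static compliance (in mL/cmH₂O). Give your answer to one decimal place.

Cstat = Vt / (Pplat − PEEP) = 515 / (9 − 3) = 515 / 6.0 = 85.833 mL/cmH2O.

85.8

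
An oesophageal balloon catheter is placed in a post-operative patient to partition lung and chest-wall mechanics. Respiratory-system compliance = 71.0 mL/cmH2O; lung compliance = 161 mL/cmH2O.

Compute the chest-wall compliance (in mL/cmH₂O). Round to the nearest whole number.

127

1/Ccw = 1/Crs − 1/CL.
1/Ccw = 1/71.0 − 1/161 = 0.007873.
Ccw = 127.02 mL/cmH2O.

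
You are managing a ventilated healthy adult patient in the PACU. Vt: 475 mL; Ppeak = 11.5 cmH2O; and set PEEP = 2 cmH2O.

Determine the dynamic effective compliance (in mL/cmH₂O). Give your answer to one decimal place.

Dynamic compliance = Vt / (PIP − PEEP) = 475 / (11.5 − 2) = 475 / 9.5 = 50.0 mL/cmH2O.

50.0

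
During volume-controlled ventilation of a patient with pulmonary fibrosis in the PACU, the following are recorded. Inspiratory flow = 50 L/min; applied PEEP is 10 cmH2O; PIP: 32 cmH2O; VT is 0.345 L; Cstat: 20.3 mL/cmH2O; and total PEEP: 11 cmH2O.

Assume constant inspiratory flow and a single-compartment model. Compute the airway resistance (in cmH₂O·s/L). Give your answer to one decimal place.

4.8

Flow: 50 L/min ÷ 60 = 0.8333 L/s.
Total PEEP = 11 cmH2O (set 10 + intrinsic 1); this is the baseline alveolar pressure.
Equation of motion (constant flow): PIP = Vt/C + R·V̇ + PEEP.
R·V̇ = PIP − Vt/C − PEEP = 32 − 345/20.3 − 11 = 32 − 16.995 − 11 = 4.005 cmH2O.
R = 4.005 / 0.8333 = 4.806 cmH2O·s/L.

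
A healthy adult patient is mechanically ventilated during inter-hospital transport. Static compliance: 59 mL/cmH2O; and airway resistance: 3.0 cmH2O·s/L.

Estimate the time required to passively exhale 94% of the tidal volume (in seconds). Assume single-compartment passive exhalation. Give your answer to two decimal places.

τ = R × C = 3.0 × 59 mL/cmH2O = 3.0 × 0.059 L/cmH2O = 0.177 s.
Exhaled fraction f = 1 − e^(−t/τ) → t = −τ·ln(1 − f) = −0.177·ln(0.06) = 0.498 s.

0.50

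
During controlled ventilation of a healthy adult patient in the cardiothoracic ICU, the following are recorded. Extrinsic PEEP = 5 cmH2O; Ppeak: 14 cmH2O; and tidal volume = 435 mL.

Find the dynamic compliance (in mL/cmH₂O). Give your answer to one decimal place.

48.3

Dynamic compliance = Vt / (PIP − PEEP) = 435 / (14 − 5) = 435 / 9.0 = 48.333 mL/cmH2O.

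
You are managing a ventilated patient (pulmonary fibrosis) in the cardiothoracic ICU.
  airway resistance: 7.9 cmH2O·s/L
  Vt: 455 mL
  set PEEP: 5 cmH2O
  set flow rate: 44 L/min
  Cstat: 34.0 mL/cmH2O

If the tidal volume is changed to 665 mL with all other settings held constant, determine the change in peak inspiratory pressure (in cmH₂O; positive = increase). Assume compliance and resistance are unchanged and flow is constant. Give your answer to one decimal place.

6.2

PIP = Vt/C + R·V̇ + PEEP (constant-flow equation of motion).
Only the elastic term changes: ΔPIP = ΔVt / C = (665 − 455) / 34.0 = 6.176 cmH2O.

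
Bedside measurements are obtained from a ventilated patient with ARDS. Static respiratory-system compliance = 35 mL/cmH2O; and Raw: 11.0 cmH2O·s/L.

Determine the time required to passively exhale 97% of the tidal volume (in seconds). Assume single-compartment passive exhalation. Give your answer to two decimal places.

1.35

τ = R × C = 11.0 × 35 mL/cmH2O = 11.0 × 0.035 L/cmH2O = 0.385 s.
Exhaled fraction f = 1 − e^(−t/τ) → t = −τ·ln(1 − f) = −0.385·ln(0.03) = 1.35 s.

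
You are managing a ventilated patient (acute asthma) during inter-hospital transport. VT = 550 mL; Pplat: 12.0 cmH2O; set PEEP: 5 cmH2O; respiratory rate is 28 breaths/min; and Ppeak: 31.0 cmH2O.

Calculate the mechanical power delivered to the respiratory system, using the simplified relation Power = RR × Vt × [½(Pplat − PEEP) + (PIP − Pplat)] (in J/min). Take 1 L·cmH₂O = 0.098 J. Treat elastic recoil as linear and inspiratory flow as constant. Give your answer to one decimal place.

Per-breath work = Vt × [½(Pplat−PEEP) + (PIP−Pplat)] = 0.550 × [0.5×7.0 + 19.0] = 0.550 × 22.5 = 12.375 L·cmH2O.
Power = 28 × 12.375 = 346.5 L·cmH2O/min.
× 0.098 J/(L·cmH2O) → 33.957 J/min.

34.0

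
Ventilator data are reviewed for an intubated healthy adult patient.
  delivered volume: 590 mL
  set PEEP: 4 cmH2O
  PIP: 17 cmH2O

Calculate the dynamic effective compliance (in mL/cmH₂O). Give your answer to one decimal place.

45.4

Dynamic compliance = Vt / (PIP − PEEP) = 590 / (17 − 4) = 590 / 13.0 = 45.385 mL/cmH2O.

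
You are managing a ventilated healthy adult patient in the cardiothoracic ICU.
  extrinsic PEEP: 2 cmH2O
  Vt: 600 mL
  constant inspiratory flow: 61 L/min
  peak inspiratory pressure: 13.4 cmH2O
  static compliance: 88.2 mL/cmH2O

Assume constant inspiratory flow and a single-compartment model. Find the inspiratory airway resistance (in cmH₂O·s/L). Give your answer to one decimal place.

Flow: 61 L/min ÷ 60 = 1.0167 L/s.
Equation of motion (constant flow): PIP = Vt/C + R·V̇ + PEEP.
R·V̇ = PIP − Vt/C − PEEP = 13.4 − 600/88.2 − 2 = 13.4 − 6.803 − 2 = 4.597 cmH2O.
R = 4.597 / 1.0167 = 4.521 cmH2O·s/L.

4.5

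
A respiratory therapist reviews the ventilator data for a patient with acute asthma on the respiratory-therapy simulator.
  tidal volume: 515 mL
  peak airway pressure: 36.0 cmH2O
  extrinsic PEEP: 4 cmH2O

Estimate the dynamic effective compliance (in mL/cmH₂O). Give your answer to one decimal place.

16.1

Dynamic compliance = Vt / (PIP − PEEP) = 515 / (36.0 − 4) = 515 / 32.0 = 16.094 mL/cmH2O.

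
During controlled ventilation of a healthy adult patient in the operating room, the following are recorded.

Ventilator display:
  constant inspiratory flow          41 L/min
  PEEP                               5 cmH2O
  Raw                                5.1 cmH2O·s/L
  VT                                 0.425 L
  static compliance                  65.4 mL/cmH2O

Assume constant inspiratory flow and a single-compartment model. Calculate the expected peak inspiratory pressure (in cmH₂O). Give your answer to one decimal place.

15.0

Flow: 41 L/min ÷ 60 = 0.6833 L/s.
Equation of motion (constant flow): PIP = Vt/C + R·V̇ + PEEP.
PIP = 425/65.4 + 5.1×0.6833 + 5 = 6.498 + 3.485 + 5 = 14.983 cmH2O.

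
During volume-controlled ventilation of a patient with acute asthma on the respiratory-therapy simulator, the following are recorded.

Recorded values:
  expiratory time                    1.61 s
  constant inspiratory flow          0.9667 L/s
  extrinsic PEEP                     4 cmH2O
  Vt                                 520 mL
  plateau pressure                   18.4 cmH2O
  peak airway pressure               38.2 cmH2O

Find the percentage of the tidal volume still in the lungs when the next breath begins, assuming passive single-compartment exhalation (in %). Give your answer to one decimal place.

R = (PIP − Pplat)/V̇ = (38.2 − 18.4) / 0.9667 = 19.8/0.9667 = 20.482 cmH2O·s/L.
C = Vt/(Pplat − PEEP) = 520.0 / (18.4 − 4) = 520.0/14.4 = 36.111 mL/cmH2O.
τ = R × C = 20.482 × 0.03611 L/cmH2O = 0.7396 s.
Fraction remaining at end-expiration = e^(−Te/τ) = e^(−1.61/0.7396) = 0.1134 → 11.34%.

11.3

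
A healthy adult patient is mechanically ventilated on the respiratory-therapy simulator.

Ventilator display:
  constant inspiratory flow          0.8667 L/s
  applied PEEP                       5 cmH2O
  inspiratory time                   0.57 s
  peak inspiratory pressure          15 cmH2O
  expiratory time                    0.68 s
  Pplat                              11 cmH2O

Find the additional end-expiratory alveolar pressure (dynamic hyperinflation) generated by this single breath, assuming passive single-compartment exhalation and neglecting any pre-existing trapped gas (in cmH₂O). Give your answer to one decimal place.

1.0

Vt = flow × Ti = 0.8667 L/s × 0.57 s × 1000 mL/L = 494.02 mL.
R = (PIP − Pplat)/V̇ = (15 − 11) / 0.8667 = 4.0/0.8667 = 4.615 cmH2O·s/L.
C = Vt/(Pplat − PEEP) = 494.02 / (11 − 5) = 494.02/6.0 = 82.337 mL/cmH2O.
τ = R × C = 4.615 × 0.08234 L/cmH2O = 0.38 s.
Fraction remaining = e^(−Te/τ) = e^(−0.68/0.38) = 0.167; trapped volume = 494.02 × 0.167 = 82.501 mL.
Additional alveolar pressure from trapping ≈ V_trapped / C = 82.501 / 82.337 = 1.002 cmH2O.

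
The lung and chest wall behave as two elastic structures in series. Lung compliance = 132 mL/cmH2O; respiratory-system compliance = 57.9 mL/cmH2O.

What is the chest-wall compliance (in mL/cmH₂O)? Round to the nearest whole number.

103

1/Ccw = 1/Crs − 1/CL.
1/Ccw = 1/57.9 − 1/132 = 0.009695.
Ccw = 103.15 mL/cmH2O.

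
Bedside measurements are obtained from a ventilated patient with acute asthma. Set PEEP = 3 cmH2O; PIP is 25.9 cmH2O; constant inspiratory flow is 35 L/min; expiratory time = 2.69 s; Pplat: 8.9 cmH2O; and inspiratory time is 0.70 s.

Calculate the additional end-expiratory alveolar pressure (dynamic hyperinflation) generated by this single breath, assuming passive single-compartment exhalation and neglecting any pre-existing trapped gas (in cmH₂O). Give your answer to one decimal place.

1.6

Flow: 35 L/min ÷ 60 = 0.5833 L/s.
Vt = flow × Ti = 0.5833 L/s × 0.70 s × 1000 mL/L = 408.31 mL.
R = (PIP − Pplat)/V̇ = (25.9 − 8.9) / 0.5833 = 17.0/0.5833 = 29.145 cmH2O·s/L.
C = Vt/(Pplat − PEEP) = 408.31 / (8.9 − 3) = 408.31/5.9 = 69.205 mL/cmH2O.
τ = R × C = 29.145 × 0.06921 L/cmH2O = 2.017 s.
Fraction remaining = e^(−Te/τ) = e^(−2.69/2.017) = 0.2635; trapped volume = 408.31 × 0.2635 = 107.59 mL.
Additional alveolar pressure from trapping ≈ V_trapped / C = 107.59 / 69.205 = 1.555 cmH2O.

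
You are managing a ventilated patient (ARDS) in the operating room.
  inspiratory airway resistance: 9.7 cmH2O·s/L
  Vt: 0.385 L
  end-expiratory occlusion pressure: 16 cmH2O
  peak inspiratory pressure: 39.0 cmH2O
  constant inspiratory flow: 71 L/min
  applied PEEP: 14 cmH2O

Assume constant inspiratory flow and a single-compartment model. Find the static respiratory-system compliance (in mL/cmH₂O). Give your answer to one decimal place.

Flow: 71 L/min ÷ 60 = 1.1833 L/s.
Total PEEP = 16 cmH2O (set 14 + intrinsic 2); this is the baseline alveolar pressure.
Equation of motion (constant flow): PIP = Vt/C + R·V̇ + PEEP.
Vt/C = PIP − R·V̇ − PEEP = 39.0 − 9.7×1.1833 − 16 = 39.0 − 11.478 − 16 = 11.522 cmH2O.
C = Vt / 11.522 = 385 / 11.522 = 33.414 mL/cmH2O.

33.4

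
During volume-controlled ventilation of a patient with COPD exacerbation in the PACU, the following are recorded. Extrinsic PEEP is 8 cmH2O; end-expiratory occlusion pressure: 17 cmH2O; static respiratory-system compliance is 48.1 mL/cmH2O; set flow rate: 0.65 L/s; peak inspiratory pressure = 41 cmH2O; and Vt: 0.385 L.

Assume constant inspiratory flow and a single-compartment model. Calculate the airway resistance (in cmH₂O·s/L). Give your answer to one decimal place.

Total PEEP = 17 cmH2O (set 8 + intrinsic 9); this is the baseline alveolar pressure.
Equation of motion (constant flow): PIP = Vt/C + R·V̇ + PEEP.
R·V̇ = PIP − Vt/C − PEEP = 41 − 385/48.1 − 17 = 41 − 8.004 − 17 = 15.996 cmH2O.
R = 15.996 / 0.65 = 24.609 cmH2O·s/L.

24.6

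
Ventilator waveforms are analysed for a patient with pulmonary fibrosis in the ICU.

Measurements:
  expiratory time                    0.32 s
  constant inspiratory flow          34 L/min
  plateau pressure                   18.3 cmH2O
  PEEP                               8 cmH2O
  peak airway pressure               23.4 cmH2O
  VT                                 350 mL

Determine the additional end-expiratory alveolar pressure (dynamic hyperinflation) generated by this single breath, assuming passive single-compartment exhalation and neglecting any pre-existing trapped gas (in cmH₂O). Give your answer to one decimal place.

3.6

Flow: 34 L/min ÷ 60 = 0.5667 L/s.
R = (PIP − Pplat)/V̇ = (23.4 − 18.3) / 0.5667 = 5.1/0.5667 = 8.999 cmH2O·s/L.
C = Vt/(Pplat − PEEP) = 350.0 / (18.3 − 8) = 350.0/10.3 = 33.981 mL/cmH2O.
τ = R × C = 8.999 × 0.03398 L/cmH2O = 0.3058 s.
Fraction remaining = e^(−Te/τ) = e^(−0.32/0.3058) = 0.3512; trapped volume = 350.0 × 0.3512 = 122.92 mL.
Additional alveolar pressure from trapping ≈ V_trapped / C = 122.92 / 33.981 = 3.617 cmH2O.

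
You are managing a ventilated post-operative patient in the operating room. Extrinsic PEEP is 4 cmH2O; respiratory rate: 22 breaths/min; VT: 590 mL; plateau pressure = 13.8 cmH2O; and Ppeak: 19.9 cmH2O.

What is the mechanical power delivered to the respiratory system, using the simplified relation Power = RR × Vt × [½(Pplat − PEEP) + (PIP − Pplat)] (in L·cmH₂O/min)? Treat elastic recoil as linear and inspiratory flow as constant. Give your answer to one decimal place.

Per-breath work = Vt × [½(Pplat−PEEP) + (PIP−Pplat)] = 0.590 × [0.5×9.8 + 6.1] = 0.590 × 11.0 = 6.49 L·cmH2O.
Power = 22 × 6.49 = 142.78 L·cmH2O/min.

142.8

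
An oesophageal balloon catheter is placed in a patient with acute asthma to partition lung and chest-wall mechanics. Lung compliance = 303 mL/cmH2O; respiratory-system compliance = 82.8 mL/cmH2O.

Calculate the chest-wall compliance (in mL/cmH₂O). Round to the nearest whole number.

114

1/Ccw = 1/Crs − 1/CL.
1/Ccw = 1/82.8 − 1/303 = 0.008777.
Ccw = 113.93 mL/cmH2O.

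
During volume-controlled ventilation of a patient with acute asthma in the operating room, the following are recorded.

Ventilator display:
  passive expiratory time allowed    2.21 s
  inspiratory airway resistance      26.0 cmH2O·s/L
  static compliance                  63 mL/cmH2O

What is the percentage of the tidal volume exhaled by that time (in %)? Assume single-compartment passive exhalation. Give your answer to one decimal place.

74.1

τ = R × C = 26.0 × 63 mL/cmH2O = 26.0 × 0.063 L/cmH2O = 1.638 s.
Passive exhalation: V(t)/V₀ = e^(−t/τ) = e^(−2.21/1.638) = 0.2594.
Fraction exhaled = 1 − 0.2594 = 0.7406 → 74.06%.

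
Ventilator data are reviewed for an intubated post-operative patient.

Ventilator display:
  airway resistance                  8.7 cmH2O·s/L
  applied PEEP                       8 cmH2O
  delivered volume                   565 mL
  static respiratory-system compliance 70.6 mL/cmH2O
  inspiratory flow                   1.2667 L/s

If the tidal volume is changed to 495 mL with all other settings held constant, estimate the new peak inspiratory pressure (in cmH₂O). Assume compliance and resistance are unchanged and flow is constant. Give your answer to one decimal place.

26.0

PIP = Vt/C + R·V̇ + PEEP (constant-flow equation of motion).
Only the elastic term changes: ΔPIP = ΔVt / C = (495 − 565) / 70.6 = -0.9915 cmH2O.
Original PIP = 565/70.6 + 8.7×1.2667 + 8 = 27.023 cmH2O; new PIP = 27.023 + (-0.9915) = 26.032 cmH2O.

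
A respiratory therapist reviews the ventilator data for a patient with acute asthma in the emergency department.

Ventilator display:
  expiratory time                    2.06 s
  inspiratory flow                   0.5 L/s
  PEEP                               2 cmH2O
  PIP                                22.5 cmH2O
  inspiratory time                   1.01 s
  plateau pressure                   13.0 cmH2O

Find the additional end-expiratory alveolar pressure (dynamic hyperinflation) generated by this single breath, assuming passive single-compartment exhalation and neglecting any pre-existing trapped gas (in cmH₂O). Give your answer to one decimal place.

1.0

Vt = flow × Ti = 0.5 L/s × 1.01 s × 1000 mL/L = 505.0 mL.
R = (PIP − Pplat)/V̇ = (22.5 − 13.0) / 0.5 = 9.5/0.5 = 19.0 cmH2O·s/L.
C = Vt/(Pplat − PEEP) = 505.0 / (13.0 − 2) = 505.0/11.0 = 45.909 mL/cmH2O.
τ = R × C = 19.0 × 0.04591 L/cmH2O = 0.8723 s.
Fraction remaining = e^(−Te/τ) = e^(−2.06/0.8723) = 0.09427; trapped volume = 505.0 × 0.09427 = 47.606 mL.
Additional alveolar pressure from trapping ≈ V_trapped / C = 47.606 / 45.909 = 1.037 cmH2O.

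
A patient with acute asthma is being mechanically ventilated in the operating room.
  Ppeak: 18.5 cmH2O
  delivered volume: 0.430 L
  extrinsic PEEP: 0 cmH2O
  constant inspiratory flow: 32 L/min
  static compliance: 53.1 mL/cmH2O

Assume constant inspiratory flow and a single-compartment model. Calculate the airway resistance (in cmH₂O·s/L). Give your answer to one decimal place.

19.5

Flow: 32 L/min ÷ 60 = 0.5333 L/s.
Equation of motion (constant flow): PIP = Vt/C + R·V̇ + PEEP.
R·V̇ = PIP − Vt/C − PEEP = 18.5 − 430/53.1 − 0 = 18.5 − 8.098 − 0 = 10.402 cmH2O.
R = 10.402 / 0.5333 = 19.505 cmH2O·s/L.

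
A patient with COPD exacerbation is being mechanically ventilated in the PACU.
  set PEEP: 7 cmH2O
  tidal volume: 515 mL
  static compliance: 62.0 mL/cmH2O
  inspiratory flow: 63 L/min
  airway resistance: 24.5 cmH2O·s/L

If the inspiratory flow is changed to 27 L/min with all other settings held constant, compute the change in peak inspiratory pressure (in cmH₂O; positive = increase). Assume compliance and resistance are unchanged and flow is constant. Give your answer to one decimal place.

Flow: 63 L/min ÷ 60 = 1.05 L/s.
New flow: 27 L/min ÷ 60 = 0.45 L/s.
PIP = Vt/C + R·V̇ + PEEP (constant-flow equation of motion).
Only the resistive term changes: ΔPIP = R × ΔV̇ = 24.5 × (0.45 − 1.05) = 24.5 × -0.6 = -14.7 cmH2O.

-14.7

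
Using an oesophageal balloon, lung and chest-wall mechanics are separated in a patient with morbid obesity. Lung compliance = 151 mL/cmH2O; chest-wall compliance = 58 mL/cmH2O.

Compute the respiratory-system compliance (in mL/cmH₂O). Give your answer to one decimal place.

41.9

Lung and chest wall are elastances in series: 1/Crs = 1/CL + 1/Ccw.
1/Crs = 1/151 + 1/58 = 0.02386.
Crs = 41.911 mL/cmH2O.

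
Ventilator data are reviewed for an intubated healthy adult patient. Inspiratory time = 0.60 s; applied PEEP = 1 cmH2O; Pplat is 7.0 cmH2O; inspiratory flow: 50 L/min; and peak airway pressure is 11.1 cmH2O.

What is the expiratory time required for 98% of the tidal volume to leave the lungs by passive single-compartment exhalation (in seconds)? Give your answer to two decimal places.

1.60

Flow: 50 L/min ÷ 60 = 0.8333 L/s.
Vt = flow × Ti = 0.8333 L/s × 0.60 s × 1000 mL/L = 499.98 mL.
R = (PIP − Pplat)/V̇ = (11.1 − 7.0) / 0.8333 = 4.1/0.8333 = 4.92 cmH2O·s/L.
C = Vt/(Pplat − PEEP) = 499.98 / (7.0 − 1) = 499.98/6.0 = 83.33 mL/cmH2O.
τ = R × C = 4.92 × 0.08333 L/cmH2O = 0.41 s.
t = −τ·ln(1 − 0.98) = −0.41·ln(0.02) = 1.604 s.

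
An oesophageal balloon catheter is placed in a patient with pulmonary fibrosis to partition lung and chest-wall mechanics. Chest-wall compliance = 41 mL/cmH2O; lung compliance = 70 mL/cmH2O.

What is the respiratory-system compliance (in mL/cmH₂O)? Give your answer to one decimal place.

25.9

Lung and chest wall are elastances in series: 1/Crs = 1/CL + 1/Ccw.
1/Crs = 1/70 + 1/41 = 0.03868.
Crs = 25.853 mL/cmH2O.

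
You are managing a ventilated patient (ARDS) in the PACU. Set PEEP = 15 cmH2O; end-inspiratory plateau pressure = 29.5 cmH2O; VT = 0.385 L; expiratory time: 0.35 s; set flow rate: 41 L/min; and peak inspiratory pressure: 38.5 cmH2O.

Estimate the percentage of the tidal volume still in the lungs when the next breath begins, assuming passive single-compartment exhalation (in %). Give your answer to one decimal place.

36.8

Flow: 41 L/min ÷ 60 = 0.6833 L/s.
R = (PIP − Pplat)/V̇ = (38.5 − 29.5) / 0.6833 = 9.0/0.6833 = 13.171 cmH2O·s/L.
C = Vt/(Pplat − PEEP) = 385.0 / (29.5 − 15) = 385.0/14.5 = 26.552 mL/cmH2O.
τ = R × C = 13.171 × 0.02655 L/cmH2O = 0.3497 s.
Fraction remaining at end-expiration = e^(−Te/τ) = e^(−0.35/0.3497) = 0.3676 → 36.76%.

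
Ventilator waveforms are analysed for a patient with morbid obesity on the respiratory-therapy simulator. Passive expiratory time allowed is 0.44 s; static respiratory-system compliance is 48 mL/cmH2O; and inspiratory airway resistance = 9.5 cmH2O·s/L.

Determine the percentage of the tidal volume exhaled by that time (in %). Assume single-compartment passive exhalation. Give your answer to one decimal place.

61.9

τ = R × C = 9.5 × 48 mL/cmH2O = 9.5 × 0.048 L/cmH2O = 0.456 s.
Passive exhalation: V(t)/V₀ = e^(−t/τ) = e^(−0.44/0.456) = 0.381.
Fraction exhaled = 1 − 0.381 = 0.619 → 61.9%.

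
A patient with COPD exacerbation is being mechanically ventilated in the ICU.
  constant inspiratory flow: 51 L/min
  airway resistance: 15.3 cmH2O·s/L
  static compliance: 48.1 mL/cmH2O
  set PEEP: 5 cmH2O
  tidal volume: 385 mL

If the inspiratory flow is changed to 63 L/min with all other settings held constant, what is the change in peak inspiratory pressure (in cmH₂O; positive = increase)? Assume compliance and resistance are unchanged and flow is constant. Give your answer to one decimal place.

Flow: 51 L/min ÷ 60 = 0.85 L/s.
New flow: 63 L/min ÷ 60 = 1.05 L/s.
PIP = Vt/C + R·V̇ + PEEP (constant-flow equation of motion).
Only the resistive term changes: ΔPIP = R × ΔV̇ = 15.3 × (1.05 − 0.85) = 15.3 × 0.2 = 3.06 cmH2O.

3.1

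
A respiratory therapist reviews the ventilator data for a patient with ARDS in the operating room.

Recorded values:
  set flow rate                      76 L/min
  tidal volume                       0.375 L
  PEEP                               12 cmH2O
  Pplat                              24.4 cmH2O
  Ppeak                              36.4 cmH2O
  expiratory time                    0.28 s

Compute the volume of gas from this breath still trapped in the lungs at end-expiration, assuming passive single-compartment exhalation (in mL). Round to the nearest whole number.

141

Flow: 76 L/min ÷ 60 = 1.2667 L/s.
R = (PIP − Pplat)/V̇ = (36.4 − 24.4) / 1.2667 = 12.0/1.2667 = 9.473 cmH2O·s/L.
C = Vt/(Pplat − PEEP) = 375.0 / (24.4 − 12) = 375.0/12.4 = 30.242 mL/cmH2O.
τ = R × C = 9.473 × 0.03024 L/cmH2O = 0.2865 s.
Fraction remaining = e^(−Te/τ) = e^(−0.28/0.2865) = 0.3763.
Trapped volume = 375.0 × 0.3763 = 141.11 mL.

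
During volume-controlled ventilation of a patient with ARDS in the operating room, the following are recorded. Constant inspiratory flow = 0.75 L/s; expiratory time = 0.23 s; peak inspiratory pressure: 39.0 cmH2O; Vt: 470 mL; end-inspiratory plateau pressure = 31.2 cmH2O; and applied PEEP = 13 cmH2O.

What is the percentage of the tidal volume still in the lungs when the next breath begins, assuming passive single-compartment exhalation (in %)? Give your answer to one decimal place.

R = (PIP − Pplat)/V̇ = (39.0 − 31.2) / 0.75 = 7.8/0.75 = 10.4 cmH2O·s/L.
C = Vt/(Pplat − PEEP) = 470.0 / (31.2 − 13) = 470.0/18.2 = 25.824 mL/cmH2O.
τ = R × C = 10.4 × 0.02582 L/cmH2O = 0.2685 s.
Fraction remaining at end-expiration = e^(−Te/τ) = e^(−0.23/0.2685) = 0.4246 → 42.46%.

42.5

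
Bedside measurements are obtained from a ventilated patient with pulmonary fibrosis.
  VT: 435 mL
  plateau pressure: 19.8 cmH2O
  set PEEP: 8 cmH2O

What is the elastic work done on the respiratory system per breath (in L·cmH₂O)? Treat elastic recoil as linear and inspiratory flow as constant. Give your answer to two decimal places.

2.57

Elastic work ≈ ½ × (Pplat − PEEP) × Vt = 0.5 × (19.8 − 8) × 0.435 L = 0.5 × 11.8 × 0.435 = 2.567 L·cmH2O.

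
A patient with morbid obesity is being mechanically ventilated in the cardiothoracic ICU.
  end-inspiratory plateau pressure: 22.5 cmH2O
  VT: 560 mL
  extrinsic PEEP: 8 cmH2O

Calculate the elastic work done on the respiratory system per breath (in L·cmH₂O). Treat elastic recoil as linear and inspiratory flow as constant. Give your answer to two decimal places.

Elastic work ≈ ½ × (Pplat − PEEP) × Vt = 0.5 × (22.5 − 8) × 0.560 L = 0.5 × 14.5 × 0.560 = 4.06 L·cmH2O.

4.06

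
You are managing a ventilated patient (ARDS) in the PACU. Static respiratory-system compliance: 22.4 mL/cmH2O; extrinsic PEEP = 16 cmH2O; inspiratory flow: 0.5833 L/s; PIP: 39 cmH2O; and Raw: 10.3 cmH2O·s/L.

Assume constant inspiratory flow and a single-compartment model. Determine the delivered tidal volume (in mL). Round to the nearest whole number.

381

Equation of motion (constant flow): PIP = Vt/C + R·V̇ + PEEP.
Vt/C = PIP − R·V̇ − PEEP = 39 − 6.008 − 16 = 16.992 cmH2O.
Vt = C × 16.992 = 22.4 × 16.992 = 380.62 mL.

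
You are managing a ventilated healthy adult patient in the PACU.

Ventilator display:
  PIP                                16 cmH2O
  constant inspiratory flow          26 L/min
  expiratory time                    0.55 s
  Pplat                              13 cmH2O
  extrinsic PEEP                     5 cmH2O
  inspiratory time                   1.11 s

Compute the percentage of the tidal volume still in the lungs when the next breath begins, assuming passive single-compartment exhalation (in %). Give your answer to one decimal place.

Flow: 26 L/min ÷ 60 = 0.4333 L/s.
Vt = flow × Ti = 0.4333 L/s × 1.11 s × 1000 mL/L = 480.96 mL.
R = (PIP − Pplat)/V̇ = (16 − 13) / 0.4333 = 3.0/0.4333 = 6.924 cmH2O·s/L.
C = Vt/(Pplat − PEEP) = 480.96 / (13 − 5) = 480.96/8.0 = 60.12 mL/cmH2O.
τ = R × C = 6.924 × 0.06012 L/cmH2O = 0.4163 s.
Fraction remaining at end-expiration = e^(−Te/τ) = e^(−0.55/0.4163) = 0.2668 → 26.68%.

26.7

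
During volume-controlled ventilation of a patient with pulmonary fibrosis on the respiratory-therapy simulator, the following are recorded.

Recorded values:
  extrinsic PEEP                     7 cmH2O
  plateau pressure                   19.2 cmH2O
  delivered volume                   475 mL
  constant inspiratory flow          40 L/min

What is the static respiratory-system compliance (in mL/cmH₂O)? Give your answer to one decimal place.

Cstat = Vt / (Pplat − PEEP) = 475 / (19.2 − 7) = 475 / 12.2 = 38.934 mL/cmH2O.

38.9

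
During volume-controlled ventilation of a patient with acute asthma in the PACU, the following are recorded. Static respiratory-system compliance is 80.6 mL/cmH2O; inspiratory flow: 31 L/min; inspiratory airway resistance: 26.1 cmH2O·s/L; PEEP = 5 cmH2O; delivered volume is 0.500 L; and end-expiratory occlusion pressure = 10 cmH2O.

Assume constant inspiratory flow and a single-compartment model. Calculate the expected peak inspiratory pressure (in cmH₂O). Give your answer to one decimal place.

29.7

Flow: 31 L/min ÷ 60 = 0.5167 L/s.
Total PEEP = 10 cmH2O (set 5 + intrinsic 5); this is the baseline alveolar pressure.
Equation of motion (constant flow): PIP = Vt/C + R·V̇ + PEEP.
PIP = 500/80.6 + 26.1×0.5167 + 10 = 6.203 + 13.486 + 10 = 29.689 cmH2O.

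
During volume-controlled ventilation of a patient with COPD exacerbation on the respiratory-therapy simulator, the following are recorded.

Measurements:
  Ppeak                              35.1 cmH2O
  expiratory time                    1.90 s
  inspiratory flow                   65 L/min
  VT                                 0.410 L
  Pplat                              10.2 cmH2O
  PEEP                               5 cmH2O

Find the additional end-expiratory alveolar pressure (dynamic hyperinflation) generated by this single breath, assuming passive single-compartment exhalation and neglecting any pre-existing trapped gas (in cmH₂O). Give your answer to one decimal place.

1.8

Flow: 65 L/min ÷ 60 = 1.0833 L/s.
R = (PIP − Pplat)/V̇ = (35.1 − 10.2) / 1.0833 = 24.9/1.0833 = 22.985 cmH2O·s/L.
C = Vt/(Pplat − PEEP) = 410.0 / (10.2 − 5) = 410.0/5.2 = 78.846 mL/cmH2O.
τ = R × C = 22.985 × 0.07885 L/cmH2O = 1.812 s.
Fraction remaining = e^(−Te/τ) = e^(−1.90/1.812) = 0.3504; trapped volume = 410.0 × 0.3504 = 143.66 mL.
Additional alveolar pressure from trapping ≈ V_trapped / C = 143.66 / 78.846 = 1.822 cmH2O.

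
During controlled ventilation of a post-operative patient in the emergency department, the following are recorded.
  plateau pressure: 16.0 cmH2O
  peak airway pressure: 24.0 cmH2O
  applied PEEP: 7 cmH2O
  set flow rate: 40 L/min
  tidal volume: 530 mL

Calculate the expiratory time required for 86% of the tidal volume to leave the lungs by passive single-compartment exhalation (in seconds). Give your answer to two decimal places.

Flow: 40 L/min ÷ 60 = 0.6667 L/s.
R = (PIP − Pplat)/V̇ = (24.0 − 16.0) / 0.6667 = 8.0/0.6667 = 11.999 cmH2O·s/L.
C = Vt/(Pplat − PEEP) = 530.0 / (16.0 − 7) = 530.0/9.0 = 58.889 mL/cmH2O.
τ = R × C = 11.999 × 0.05889 L/cmH2O = 0.7066 s.
t = −τ·ln(1 − 0.86) = −0.7066·ln(0.14) = 1.389 s.

1.39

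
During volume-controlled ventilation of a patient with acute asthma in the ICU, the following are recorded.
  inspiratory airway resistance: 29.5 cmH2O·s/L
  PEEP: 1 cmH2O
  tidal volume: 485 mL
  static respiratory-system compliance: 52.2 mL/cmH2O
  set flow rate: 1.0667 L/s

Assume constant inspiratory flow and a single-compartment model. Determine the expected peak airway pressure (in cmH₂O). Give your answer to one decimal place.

41.8

Equation of motion (constant flow): PIP = Vt/C + R·V̇ + PEEP.
PIP = 485/52.2 + 29.5×1.0667 + 1 = 9.291 + 31.468 + 1 = 41.759 cmH2O.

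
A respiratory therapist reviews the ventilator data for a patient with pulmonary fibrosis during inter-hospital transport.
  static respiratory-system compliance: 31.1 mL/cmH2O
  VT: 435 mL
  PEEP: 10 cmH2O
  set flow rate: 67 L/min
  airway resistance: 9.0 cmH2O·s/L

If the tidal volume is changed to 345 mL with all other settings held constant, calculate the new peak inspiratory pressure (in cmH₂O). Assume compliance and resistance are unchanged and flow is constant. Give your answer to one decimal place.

Flow: 67 L/min ÷ 60 = 1.1167 L/s.
PIP = Vt/C + R·V̇ + PEEP (constant-flow equation of motion).
Only the elastic term changes: ΔPIP = ΔVt / C = (345 − 435) / 31.1 = -2.894 cmH2O.
Original PIP = 435/31.1 + 9.0×1.1167 + 10 = 34.037 cmH2O; new PIP = 34.037 + (-2.894) = 31.143 cmH2O.

31.1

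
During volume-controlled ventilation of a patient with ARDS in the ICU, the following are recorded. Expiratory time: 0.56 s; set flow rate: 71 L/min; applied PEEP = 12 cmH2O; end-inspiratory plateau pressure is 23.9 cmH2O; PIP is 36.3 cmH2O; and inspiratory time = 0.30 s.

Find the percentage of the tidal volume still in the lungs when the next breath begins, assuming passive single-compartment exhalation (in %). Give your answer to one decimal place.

16.7

Flow: 71 L/min ÷ 60 = 1.1833 L/s.
Vt = flow × Ti = 1.1833 L/s × 0.30 s × 1000 mL/L = 354.99 mL.
R = (PIP − Pplat)/V̇ = (36.3 − 23.9) / 1.1833 = 12.4/1.1833 = 10.479 cmH2O·s/L.
C = Vt/(Pplat − PEEP) = 354.99 / (23.9 − 12) = 354.99/11.9 = 29.831 mL/cmH2O.
τ = R × C = 10.479 × 0.02983 L/cmH2O = 0.3126 s.
Fraction remaining at end-expiration = e^(−Te/τ) = e^(−0.56/0.3126) = 0.1667 → 16.67%.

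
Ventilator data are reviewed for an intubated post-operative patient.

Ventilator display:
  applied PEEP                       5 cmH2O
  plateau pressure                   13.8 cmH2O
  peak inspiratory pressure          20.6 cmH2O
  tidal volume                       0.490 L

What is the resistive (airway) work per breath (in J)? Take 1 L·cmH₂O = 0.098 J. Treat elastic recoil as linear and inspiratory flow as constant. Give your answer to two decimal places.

With constant inspiratory flow the resistive pressure is constant at PIP − Pplat = 20.6 − 13.8 = 6.8 cmH2O, so resistive work = 6.8 × 0.490 = 3.332 L·cmH2O.
× 0.098 J/(L·cmH2O) → 0.3265 J.

0.33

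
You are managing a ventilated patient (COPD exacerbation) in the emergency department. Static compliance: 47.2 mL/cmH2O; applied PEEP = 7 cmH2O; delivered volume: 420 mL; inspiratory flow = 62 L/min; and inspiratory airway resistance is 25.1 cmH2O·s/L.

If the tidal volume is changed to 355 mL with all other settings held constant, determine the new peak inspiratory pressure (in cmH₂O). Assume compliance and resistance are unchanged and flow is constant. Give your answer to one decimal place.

Flow: 62 L/min ÷ 60 = 1.0333 L/s.
PIP = Vt/C + R·V̇ + PEEP (constant-flow equation of motion).
Only the elastic term changes: ΔPIP = ΔVt / C = (355 − 420) / 47.2 = -1.377 cmH2O.
Original PIP = 420/47.2 + 25.1×1.0333 + 7 = 41.834 cmH2O; new PIP = 41.834 + (-1.377) = 40.457 cmH2O.

40.5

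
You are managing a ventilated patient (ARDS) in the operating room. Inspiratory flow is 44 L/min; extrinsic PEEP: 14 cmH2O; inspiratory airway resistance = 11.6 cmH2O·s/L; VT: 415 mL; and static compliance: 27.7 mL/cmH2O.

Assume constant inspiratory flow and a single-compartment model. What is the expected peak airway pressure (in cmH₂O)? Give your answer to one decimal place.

Flow: 44 L/min ÷ 60 = 0.7333 L/s.
Equation of motion (constant flow): PIP = Vt/C + R·V̇ + PEEP.
PIP = 415/27.7 + 11.6×0.7333 + 14 = 14.982 + 8.506 + 14 = 37.488 cmH2O.

37.5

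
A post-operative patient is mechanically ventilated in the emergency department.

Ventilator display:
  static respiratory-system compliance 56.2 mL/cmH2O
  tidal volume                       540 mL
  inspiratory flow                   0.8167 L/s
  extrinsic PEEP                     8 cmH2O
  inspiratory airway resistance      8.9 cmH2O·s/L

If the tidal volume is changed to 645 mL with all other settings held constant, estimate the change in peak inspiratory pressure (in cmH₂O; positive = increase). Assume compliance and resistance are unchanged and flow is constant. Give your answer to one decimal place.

PIP = Vt/C + R·V̇ + PEEP (constant-flow equation of motion).
Only the elastic term changes: ΔPIP = ΔVt / C = (645 − 540) / 56.2 = 1.868 cmH2O.

1.9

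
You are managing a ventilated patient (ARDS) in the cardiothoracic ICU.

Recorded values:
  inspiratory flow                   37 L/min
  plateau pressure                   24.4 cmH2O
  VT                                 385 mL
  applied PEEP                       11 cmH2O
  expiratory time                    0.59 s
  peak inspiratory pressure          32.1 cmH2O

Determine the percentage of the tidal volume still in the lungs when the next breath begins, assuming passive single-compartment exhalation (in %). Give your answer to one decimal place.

19.3

Flow: 37 L/min ÷ 60 = 0.6167 L/s.
R = (PIP − Pplat)/V̇ = (32.1 − 24.4) / 0.6167 = 7.7/0.6167 = 12.486 cmH2O·s/L.
C = Vt/(Pplat − PEEP) = 385.0 / (24.4 − 11) = 385.0/13.4 = 28.731 mL/cmH2O.
τ = R × C = 12.486 × 0.02873 L/cmH2O = 0.3587 s.
Fraction remaining at end-expiration = e^(−Te/τ) = e^(−0.59/0.3587) = 0.193 → 19.3%.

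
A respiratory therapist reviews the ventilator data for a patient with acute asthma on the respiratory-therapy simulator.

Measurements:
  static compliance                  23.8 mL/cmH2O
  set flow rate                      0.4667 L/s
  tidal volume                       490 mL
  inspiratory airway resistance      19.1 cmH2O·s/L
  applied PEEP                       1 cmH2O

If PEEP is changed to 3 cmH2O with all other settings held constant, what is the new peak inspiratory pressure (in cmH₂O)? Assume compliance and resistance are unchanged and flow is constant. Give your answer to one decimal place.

32.5

PIP = Vt/C + R·V̇ + PEEP (constant-flow equation of motion).
Only the baseline term changes: ΔPIP = ΔPEEP = 3 − 1 = 2.0 cmH2O.
Original PIP = 490/23.8 + 19.1×0.4667 + 1 = 30.502 cmH2O; new PIP = 30.502 + (2.0) = 32.502 cmH2O.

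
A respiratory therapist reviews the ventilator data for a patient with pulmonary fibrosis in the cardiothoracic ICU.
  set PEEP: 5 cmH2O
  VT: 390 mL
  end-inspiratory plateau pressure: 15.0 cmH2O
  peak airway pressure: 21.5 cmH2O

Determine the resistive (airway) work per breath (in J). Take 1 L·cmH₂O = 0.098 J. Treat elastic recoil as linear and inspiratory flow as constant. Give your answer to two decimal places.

0.25

With constant inspiratory flow the resistive pressure is constant at PIP − Pplat = 21.5 − 15.0 = 6.5 cmH2O, so resistive work = 6.5 × 0.390 = 2.535 L·cmH2O.
× 0.098 J/(L·cmH2O) → 0.2484 J.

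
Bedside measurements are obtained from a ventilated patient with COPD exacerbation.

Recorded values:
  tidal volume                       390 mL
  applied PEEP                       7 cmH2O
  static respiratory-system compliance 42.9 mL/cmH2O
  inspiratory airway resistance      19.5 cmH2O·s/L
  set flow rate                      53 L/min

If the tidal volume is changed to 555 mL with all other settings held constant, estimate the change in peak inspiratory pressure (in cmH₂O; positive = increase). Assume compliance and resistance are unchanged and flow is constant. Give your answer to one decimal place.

3.8

PIP = Vt/C + R·V̇ + PEEP (constant-flow equation of motion).
Only the elastic term changes: ΔPIP = ΔVt / C = (555 − 390) / 42.9 = 3.846 cmH2O.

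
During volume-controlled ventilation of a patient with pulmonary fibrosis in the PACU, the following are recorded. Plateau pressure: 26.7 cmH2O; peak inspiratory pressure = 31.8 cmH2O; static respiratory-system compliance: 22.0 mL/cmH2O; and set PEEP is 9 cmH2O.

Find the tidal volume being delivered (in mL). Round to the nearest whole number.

389

Vt = Cstat × (Pplat − PEEP) = 22.0 × (26.7 − 9) = 22.0 × 17.7 = 389.4 mL.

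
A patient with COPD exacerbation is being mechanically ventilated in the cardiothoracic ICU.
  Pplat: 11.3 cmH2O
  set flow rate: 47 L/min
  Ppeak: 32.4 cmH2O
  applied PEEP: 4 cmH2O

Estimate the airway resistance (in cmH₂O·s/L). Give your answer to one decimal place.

26.9

Flow: 47 L/min ÷ 60 = 0.7833 L/s.
Raw = (PIP − Pplat) / flow = (32.4 − 11.3) / 0.7833 = 21.1 / 0.7833 = 26.937 cmH2O·s/L.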